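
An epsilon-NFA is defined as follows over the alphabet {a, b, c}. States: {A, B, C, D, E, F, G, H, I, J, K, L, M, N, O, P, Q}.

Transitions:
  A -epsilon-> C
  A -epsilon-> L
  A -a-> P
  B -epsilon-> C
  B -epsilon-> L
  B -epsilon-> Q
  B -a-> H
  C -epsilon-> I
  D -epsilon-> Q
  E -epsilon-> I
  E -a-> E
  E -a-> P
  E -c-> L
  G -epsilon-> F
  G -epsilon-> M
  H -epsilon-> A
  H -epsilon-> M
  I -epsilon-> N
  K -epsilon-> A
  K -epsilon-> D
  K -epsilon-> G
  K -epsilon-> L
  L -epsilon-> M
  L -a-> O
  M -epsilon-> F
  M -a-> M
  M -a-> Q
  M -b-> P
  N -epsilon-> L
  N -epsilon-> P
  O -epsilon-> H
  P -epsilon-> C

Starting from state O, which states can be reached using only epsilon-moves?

{A, C, F, H, I, L, M, N, O, P}

Start with {O}.
From O via epsilon: add H.
From H via epsilon: add A, M.
From A via epsilon: add C, L.
From M via epsilon: add F.
From C via epsilon: add I.
From I via epsilon: add N.
From N via epsilon: add P.
No new states can be added; the closed set is {A, C, F, H, I, L, M, N, O, P}.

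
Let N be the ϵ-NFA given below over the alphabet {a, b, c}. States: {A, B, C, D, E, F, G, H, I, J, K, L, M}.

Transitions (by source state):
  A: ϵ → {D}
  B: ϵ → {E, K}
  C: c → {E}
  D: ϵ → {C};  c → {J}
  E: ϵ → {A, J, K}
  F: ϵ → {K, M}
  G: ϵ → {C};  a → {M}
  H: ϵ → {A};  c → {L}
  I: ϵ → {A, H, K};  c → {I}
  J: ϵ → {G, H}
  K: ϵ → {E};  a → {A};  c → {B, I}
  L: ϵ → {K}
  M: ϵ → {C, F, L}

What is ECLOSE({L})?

{A, C, D, E, G, H, J, K, L}

Start with {L}.
From L via ϵ: add K.
From K via ϵ: add E.
From E via ϵ: add A, J.
From A via ϵ: add D.
From J via ϵ: add G, H.
From D via ϵ: add C.
No new states can be added; the closed set is {A, C, D, E, G, H, J, K, L}.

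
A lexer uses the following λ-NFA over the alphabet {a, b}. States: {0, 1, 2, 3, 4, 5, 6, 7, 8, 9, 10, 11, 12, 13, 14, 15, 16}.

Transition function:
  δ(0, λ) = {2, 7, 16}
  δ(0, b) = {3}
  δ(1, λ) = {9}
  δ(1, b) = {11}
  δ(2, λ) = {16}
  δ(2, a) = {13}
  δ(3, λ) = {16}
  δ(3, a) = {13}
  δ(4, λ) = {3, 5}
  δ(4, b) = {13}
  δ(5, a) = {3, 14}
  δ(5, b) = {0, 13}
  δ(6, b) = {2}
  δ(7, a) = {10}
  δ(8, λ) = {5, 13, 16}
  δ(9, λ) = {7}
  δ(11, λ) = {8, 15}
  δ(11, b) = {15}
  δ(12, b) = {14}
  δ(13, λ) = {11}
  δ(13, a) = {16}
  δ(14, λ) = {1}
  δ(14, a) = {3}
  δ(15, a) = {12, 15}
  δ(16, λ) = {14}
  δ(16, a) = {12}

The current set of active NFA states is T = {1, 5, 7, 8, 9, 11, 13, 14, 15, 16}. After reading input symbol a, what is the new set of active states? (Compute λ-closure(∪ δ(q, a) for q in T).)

{1, 3, 7, 9, 10, 12, 14, 15, 16}

5 on a → {3, 14}.
7 on a → {10}.
13 on a → {16}.
14 on a → {3}.
15 on a → {12, 15}.
16 on a → {12}.
No a-transition from 1, 8, 9, 11.
Union after reading a: {3, 10, 12, 14, 15, 16}.
Now take the λ-closure:
From 14 via λ: add 1.
From 1 via λ: add 9.
From 9 via λ: add 7.
No new states can be added; the closed set is {1, 3, 7, 9, 10, 12, 14, 15, 16}.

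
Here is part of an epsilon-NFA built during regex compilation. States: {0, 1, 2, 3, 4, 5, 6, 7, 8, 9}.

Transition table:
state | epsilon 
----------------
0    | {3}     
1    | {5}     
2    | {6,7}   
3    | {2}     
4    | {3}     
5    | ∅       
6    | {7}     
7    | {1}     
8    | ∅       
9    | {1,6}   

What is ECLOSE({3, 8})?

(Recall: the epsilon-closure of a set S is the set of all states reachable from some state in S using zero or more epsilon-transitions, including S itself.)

{1, 2, 3, 5, 6, 7, 8}

Start with {3, 8}.
From 3 via epsilon: add 2.
From 2 via epsilon: add 6, 7.
From 7 via epsilon: add 1.
From 1 via epsilon: add 5.
No new states can be added; the closed set is {1, 2, 3, 5, 6, 7, 8}.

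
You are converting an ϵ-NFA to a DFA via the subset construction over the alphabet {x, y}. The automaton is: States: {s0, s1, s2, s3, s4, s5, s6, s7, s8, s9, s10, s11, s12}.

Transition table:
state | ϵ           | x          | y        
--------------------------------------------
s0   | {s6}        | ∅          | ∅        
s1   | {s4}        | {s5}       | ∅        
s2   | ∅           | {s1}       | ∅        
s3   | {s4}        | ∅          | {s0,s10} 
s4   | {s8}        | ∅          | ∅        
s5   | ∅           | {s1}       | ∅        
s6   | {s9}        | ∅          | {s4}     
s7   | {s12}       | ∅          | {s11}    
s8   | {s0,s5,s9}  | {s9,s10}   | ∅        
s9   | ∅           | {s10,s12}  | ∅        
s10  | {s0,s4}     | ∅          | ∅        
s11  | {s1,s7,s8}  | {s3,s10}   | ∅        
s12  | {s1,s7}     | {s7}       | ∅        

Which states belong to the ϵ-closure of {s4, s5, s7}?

{s0, s1, s4, s5, s6, s7, s8, s9, s12}

Start with {s4, s5, s7}.
From s4 via ϵ: add s8.
From s7 via ϵ: add s12.
From s8 via ϵ: add s0, s9.
From s12 via ϵ: add s1.
From s0 via ϵ: add s6.
No new states can be added; the closed set is {s0, s1, s4, s5, s6, s7, s8, s9, s12}.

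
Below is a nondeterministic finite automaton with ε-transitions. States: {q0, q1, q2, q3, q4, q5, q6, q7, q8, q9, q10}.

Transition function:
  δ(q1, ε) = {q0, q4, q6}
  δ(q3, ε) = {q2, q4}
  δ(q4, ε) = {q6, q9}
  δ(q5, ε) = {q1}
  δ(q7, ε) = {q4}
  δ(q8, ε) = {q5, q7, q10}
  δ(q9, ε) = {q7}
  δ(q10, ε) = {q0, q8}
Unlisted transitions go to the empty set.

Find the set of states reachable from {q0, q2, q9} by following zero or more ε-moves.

Start with {q0, q2, q9}.
From q9 via ε: add q7.
From q7 via ε: add q4.
From q4 via ε: add q6.
No new states can be added; the closed set is {q0, q2, q4, q6, q7, q9}.

{q0, q2, q4, q6, q7, q9}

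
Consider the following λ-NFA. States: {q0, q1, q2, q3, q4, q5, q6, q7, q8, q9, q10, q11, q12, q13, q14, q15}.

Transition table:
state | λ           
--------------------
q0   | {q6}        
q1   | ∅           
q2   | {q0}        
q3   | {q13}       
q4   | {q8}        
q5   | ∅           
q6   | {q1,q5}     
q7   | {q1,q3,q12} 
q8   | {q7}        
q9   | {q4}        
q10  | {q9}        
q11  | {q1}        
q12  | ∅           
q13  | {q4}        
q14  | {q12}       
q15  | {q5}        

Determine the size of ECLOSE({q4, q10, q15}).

11

Start with {q4, q10, q15}.
From q4 via λ: add q8.
From q10 via λ: add q9.
From q15 via λ: add q5.
From q8 via λ: add q7.
From q7 via λ: add q1, q3, q12.
From q3 via λ: add q13.
λ-closure = {q1, q3, q4, q5, q7, q8, q9, q10, q12, q13, q15}, which has 11 states.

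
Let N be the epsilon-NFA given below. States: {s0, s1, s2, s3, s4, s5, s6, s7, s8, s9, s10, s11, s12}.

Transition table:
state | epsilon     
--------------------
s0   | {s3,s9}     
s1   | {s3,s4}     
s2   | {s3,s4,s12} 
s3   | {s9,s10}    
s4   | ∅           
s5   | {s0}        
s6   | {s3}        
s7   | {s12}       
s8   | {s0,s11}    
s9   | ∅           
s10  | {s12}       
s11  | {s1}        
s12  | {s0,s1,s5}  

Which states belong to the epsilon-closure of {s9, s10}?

Start with {s9, s10}.
From s10 via epsilon: add s12.
From s12 via epsilon: add s0, s1, s5.
From s0 via epsilon: add s3.
From s1 via epsilon: add s4.
No new states can be added; the closed set is {s0, s1, s3, s4, s5, s9, s10, s12}.

{s0, s1, s3, s4, s5, s9, s10, s12}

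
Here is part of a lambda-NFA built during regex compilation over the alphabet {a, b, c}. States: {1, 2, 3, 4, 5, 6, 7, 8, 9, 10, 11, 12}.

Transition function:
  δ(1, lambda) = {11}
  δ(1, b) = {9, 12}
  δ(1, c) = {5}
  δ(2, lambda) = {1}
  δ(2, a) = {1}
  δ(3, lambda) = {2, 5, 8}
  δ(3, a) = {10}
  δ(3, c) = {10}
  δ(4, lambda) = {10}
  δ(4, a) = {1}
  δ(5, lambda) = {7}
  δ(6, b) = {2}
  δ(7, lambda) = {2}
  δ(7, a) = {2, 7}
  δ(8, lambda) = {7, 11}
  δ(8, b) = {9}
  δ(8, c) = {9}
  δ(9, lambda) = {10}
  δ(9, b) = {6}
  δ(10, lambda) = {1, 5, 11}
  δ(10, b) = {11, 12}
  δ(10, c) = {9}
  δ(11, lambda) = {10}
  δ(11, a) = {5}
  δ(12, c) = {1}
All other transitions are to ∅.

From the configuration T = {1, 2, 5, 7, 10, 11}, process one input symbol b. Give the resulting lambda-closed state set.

1 on b → {9, 12}.
10 on b → {11, 12}.
No b-transition from 2, 5, 7, 11.
Union after reading b: {9, 11, 12}.
Now take the lambda-closure:
From 9 via lambda: add 10.
From 10 via lambda: add 1, 5.
From 5 via lambda: add 7.
From 7 via lambda: add 2.
No new states can be added; the closed set is {1, 2, 5, 7, 9, 10, 11, 12}.

{1, 2, 5, 7, 9, 10, 11, 12}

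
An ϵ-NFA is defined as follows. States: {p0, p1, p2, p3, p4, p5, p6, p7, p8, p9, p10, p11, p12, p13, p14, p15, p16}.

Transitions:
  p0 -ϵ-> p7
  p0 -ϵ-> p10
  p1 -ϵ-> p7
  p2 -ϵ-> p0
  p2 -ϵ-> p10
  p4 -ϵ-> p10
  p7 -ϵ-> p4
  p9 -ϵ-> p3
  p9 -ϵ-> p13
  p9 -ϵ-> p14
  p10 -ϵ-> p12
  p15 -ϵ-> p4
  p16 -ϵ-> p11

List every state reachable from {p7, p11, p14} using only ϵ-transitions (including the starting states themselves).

{p4, p7, p10, p11, p12, p14}

Start with {p7, p11, p14}.
From p7 via ϵ: add p4.
From p4 via ϵ: add p10.
From p10 via ϵ: add p12.
No new states can be added; the closed set is {p4, p7, p10, p11, p12, p14}.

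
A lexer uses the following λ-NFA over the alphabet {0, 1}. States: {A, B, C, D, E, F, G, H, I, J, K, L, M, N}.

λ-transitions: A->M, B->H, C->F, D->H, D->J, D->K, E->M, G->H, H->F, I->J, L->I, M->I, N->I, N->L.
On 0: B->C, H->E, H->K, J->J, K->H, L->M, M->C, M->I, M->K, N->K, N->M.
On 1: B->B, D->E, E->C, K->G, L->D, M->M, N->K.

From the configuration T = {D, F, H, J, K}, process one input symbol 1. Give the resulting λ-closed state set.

D on 1 → {E}.
K on 1 → {G}.
No 1-transition from F, H, J.
Union after reading 1: {E, G}.
Now take the λ-closure:
From E via λ: add M.
From G via λ: add H.
From H via λ: add F.
From M via λ: add I.
From I via λ: add J.
No new states can be added; the closed set is {E, F, G, H, I, J, M}.

{E, F, G, H, I, J, M}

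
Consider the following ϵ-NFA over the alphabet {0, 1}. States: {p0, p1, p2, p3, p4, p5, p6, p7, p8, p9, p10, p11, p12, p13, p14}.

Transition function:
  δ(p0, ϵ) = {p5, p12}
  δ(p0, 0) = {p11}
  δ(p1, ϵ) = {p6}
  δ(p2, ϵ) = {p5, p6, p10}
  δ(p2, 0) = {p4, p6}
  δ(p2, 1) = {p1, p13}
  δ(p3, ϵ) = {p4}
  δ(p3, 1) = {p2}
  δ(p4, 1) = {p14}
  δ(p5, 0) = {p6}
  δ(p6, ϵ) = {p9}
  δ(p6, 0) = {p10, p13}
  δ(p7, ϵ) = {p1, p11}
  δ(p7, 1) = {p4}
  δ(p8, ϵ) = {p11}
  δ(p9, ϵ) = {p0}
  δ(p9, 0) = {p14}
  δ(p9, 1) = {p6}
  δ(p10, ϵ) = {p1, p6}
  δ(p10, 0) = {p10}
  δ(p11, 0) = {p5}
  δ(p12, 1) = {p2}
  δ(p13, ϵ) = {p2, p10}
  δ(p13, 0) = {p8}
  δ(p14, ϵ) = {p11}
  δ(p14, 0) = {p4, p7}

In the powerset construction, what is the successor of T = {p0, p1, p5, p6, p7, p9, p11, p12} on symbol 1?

{p0, p1, p2, p4, p5, p6, p9, p10, p12}

p7 on 1 → {p4}.
p9 on 1 → {p6}.
p12 on 1 → {p2}.
No 1-transition from p0, p1, p5, p6, p11.
Union after reading 1: {p2, p4, p6}.
Now take the ϵ-closure:
From p2 via ϵ: add p5, p10.
From p6 via ϵ: add p9.
From p9 via ϵ: add p0.
From p10 via ϵ: add p1.
From p0 via ϵ: add p12.
No new states can be added; the closed set is {p0, p1, p2, p4, p5, p6, p9, p10, p12}.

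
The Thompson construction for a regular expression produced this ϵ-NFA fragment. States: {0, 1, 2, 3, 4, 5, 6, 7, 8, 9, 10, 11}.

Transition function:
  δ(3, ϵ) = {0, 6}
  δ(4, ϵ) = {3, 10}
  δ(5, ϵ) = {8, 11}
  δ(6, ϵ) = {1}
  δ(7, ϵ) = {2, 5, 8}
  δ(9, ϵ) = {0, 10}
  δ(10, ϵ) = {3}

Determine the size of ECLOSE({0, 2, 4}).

Start with {0, 2, 4}.
From 4 via ϵ: add 3, 10.
From 3 via ϵ: add 6.
From 6 via ϵ: add 1.
ϵ-closure = {0, 1, 2, 3, 4, 6, 10}, which has 7 states.

7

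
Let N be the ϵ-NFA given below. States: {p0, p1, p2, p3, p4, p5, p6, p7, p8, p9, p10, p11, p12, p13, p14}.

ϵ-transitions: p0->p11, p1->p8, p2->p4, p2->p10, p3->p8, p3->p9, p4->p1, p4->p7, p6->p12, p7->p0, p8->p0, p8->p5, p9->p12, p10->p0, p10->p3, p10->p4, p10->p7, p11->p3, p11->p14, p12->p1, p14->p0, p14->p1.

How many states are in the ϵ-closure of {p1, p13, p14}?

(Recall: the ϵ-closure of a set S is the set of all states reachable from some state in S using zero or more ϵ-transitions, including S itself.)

Start with {p1, p13, p14}.
From p1 via ϵ: add p8.
From p14 via ϵ: add p0.
From p0 via ϵ: add p11.
From p8 via ϵ: add p5.
From p11 via ϵ: add p3.
From p3 via ϵ: add p9.
From p9 via ϵ: add p12.
ϵ-closure = {p0, p1, p3, p5, p8, p9, p11, p12, p13, p14}, which has 10 states.

10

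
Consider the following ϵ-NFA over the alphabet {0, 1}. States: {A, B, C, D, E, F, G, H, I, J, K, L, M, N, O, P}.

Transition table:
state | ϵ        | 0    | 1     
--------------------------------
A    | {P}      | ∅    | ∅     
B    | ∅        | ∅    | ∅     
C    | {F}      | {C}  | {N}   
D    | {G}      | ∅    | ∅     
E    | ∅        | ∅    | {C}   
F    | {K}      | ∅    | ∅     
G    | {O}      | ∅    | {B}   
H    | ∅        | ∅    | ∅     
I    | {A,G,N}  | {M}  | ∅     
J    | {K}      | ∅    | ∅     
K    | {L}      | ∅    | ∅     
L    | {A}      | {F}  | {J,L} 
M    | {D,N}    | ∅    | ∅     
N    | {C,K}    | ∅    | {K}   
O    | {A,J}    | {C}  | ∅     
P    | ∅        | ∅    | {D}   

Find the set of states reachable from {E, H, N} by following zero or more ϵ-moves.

Start with {E, H, N}.
From N via ϵ: add C, K.
From C via ϵ: add F.
From K via ϵ: add L.
From L via ϵ: add A.
From A via ϵ: add P.
No new states can be added; the closed set is {A, C, E, F, H, K, L, N, P}.

{A, C, E, F, H, K, L, N, P}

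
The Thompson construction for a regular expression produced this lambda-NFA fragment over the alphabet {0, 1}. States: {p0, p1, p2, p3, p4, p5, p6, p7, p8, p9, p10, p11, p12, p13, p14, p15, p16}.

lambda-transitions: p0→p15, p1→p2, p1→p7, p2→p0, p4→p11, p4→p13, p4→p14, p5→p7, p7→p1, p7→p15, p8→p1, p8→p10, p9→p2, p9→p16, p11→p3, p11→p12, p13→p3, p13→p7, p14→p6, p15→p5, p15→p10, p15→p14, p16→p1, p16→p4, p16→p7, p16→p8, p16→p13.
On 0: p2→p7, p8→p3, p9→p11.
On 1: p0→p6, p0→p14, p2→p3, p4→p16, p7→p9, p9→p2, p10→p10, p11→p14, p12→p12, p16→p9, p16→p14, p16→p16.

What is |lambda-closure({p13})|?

Start with {p13}.
From p13 via lambda: add p3, p7.
From p7 via lambda: add p1, p15.
From p1 via lambda: add p2.
From p15 via lambda: add p5, p10, p14.
From p2 via lambda: add p0.
From p14 via lambda: add p6.
lambda-closure = {p0, p1, p2, p3, p5, p6, p7, p10, p13, p14, p15}, which has 11 states.

11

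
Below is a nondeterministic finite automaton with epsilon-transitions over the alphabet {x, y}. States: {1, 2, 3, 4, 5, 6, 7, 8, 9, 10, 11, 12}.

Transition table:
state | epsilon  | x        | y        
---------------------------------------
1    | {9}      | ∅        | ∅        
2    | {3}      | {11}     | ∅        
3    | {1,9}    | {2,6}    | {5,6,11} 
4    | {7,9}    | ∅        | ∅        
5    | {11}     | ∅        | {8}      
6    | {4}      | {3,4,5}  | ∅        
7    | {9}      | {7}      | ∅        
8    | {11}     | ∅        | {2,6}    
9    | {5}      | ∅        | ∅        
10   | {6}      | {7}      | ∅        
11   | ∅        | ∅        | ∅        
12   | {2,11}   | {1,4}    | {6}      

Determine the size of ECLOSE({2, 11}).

6

Start with {2, 11}.
From 2 via epsilon: add 3.
From 3 via epsilon: add 1, 9.
From 9 via epsilon: add 5.
epsilon-closure = {1, 2, 3, 5, 9, 11}, which has 6 states.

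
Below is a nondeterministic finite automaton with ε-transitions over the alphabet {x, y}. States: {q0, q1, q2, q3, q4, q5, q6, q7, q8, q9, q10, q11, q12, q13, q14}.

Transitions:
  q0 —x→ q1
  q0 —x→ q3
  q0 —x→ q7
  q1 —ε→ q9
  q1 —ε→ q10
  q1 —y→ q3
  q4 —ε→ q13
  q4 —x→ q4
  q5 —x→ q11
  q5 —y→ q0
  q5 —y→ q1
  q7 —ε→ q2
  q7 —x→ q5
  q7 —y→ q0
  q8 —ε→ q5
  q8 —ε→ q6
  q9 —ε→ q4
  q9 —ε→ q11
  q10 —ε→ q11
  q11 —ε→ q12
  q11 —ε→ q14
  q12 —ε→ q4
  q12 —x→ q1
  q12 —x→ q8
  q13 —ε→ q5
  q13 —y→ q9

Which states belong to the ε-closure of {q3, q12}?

{q3, q4, q5, q12, q13}

Start with {q3, q12}.
From q12 via ε: add q4.
From q4 via ε: add q13.
From q13 via ε: add q5.
No new states can be added; the closed set is {q3, q4, q5, q12, q13}.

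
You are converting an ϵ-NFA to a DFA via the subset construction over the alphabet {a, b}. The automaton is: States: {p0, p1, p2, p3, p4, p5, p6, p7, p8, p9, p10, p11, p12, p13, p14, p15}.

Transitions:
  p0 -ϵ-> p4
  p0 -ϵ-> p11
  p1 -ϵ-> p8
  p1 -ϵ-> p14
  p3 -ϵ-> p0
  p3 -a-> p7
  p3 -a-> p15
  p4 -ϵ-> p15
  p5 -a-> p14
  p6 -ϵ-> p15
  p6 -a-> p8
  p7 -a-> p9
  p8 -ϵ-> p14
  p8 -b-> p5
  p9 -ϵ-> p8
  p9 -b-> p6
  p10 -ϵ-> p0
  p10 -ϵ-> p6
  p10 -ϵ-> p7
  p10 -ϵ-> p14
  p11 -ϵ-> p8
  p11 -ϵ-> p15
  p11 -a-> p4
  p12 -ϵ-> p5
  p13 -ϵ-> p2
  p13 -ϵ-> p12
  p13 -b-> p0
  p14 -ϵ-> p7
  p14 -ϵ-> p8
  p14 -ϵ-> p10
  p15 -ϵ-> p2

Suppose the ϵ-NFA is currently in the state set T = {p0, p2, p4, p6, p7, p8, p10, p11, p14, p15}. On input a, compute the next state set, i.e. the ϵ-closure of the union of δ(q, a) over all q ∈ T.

{p0, p2, p4, p6, p7, p8, p9, p10, p11, p14, p15}

p6 on a → {p8}.
p7 on a → {p9}.
p11 on a → {p4}.
No a-transition from p0, p2, p4, p8, p10, p14, p15.
Union after reading a: {p4, p8, p9}.
Now take the ϵ-closure:
From p4 via ϵ: add p15.
From p8 via ϵ: add p14.
From p14 via ϵ: add p7, p10.
From p15 via ϵ: add p2.
From p10 via ϵ: add p0, p6.
From p0 via ϵ: add p11.
No new states can be added; the closed set is {p0, p2, p4, p6, p7, p8, p9, p10, p11, p14, p15}.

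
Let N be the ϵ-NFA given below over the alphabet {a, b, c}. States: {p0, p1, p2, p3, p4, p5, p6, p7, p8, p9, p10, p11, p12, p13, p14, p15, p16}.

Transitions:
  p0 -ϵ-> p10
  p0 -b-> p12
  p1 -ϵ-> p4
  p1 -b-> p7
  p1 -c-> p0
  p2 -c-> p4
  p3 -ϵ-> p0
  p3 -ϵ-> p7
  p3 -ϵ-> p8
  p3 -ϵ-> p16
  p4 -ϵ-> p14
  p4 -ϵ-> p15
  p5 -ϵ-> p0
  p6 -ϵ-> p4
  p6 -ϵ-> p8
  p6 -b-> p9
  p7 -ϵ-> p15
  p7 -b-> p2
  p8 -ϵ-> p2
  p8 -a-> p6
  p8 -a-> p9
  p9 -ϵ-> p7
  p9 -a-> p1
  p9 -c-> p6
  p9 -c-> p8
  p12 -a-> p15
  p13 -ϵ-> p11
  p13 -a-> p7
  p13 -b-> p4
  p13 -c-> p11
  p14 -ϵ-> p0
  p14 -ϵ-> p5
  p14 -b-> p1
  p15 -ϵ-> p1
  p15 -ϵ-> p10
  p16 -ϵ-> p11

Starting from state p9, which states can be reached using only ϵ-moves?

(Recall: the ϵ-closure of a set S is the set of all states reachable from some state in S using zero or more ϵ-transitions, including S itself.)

{p0, p1, p4, p5, p7, p9, p10, p14, p15}

Start with {p9}.
From p9 via ϵ: add p7.
From p7 via ϵ: add p15.
From p15 via ϵ: add p1, p10.
From p1 via ϵ: add p4.
From p4 via ϵ: add p14.
From p14 via ϵ: add p0, p5.
No new states can be added; the closed set is {p0, p1, p4, p5, p7, p9, p10, p14, p15}.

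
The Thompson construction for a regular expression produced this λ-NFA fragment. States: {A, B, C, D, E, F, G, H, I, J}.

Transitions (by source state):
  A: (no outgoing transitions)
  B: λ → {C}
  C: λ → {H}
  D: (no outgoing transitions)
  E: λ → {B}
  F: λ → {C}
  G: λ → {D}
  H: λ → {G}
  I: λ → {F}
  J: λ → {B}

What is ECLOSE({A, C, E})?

{A, B, C, D, E, G, H}

Start with {A, C, E}.
From C via λ: add H.
From E via λ: add B.
From H via λ: add G.
From G via λ: add D.
No new states can be added; the closed set is {A, B, C, D, E, G, H}.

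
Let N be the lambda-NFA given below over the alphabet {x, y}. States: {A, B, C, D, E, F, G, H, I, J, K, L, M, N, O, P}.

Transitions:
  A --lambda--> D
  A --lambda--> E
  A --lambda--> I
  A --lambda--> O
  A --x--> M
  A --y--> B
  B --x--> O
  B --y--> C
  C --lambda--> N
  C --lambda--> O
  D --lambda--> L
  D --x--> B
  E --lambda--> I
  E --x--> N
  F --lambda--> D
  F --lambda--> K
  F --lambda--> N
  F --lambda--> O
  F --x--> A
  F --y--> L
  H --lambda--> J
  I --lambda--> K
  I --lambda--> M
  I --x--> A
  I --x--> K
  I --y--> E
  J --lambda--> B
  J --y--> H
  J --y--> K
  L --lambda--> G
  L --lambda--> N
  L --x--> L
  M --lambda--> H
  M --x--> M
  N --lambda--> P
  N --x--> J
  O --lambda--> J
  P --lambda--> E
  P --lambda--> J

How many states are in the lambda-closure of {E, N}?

Start with {E, N}.
From E via lambda: add I.
From N via lambda: add P.
From I via lambda: add K, M.
From P via lambda: add J.
From J via lambda: add B.
From M via lambda: add H.
lambda-closure = {B, E, H, I, J, K, M, N, P}, which has 9 states.

9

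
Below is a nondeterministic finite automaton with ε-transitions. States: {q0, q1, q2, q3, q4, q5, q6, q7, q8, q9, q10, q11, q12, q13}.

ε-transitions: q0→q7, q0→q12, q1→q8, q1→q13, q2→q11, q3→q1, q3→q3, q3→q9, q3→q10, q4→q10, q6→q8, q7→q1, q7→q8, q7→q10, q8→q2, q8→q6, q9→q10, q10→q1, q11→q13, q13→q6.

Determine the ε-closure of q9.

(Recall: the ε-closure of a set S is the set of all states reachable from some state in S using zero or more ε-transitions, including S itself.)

{q1, q2, q6, q8, q9, q10, q11, q13}

Start with {q9}.
From q9 via ε: add q10.
From q10 via ε: add q1.
From q1 via ε: add q8, q13.
From q8 via ε: add q2, q6.
From q2 via ε: add q11.
No new states can be added; the closed set is {q1, q2, q6, q8, q9, q10, q11, q13}.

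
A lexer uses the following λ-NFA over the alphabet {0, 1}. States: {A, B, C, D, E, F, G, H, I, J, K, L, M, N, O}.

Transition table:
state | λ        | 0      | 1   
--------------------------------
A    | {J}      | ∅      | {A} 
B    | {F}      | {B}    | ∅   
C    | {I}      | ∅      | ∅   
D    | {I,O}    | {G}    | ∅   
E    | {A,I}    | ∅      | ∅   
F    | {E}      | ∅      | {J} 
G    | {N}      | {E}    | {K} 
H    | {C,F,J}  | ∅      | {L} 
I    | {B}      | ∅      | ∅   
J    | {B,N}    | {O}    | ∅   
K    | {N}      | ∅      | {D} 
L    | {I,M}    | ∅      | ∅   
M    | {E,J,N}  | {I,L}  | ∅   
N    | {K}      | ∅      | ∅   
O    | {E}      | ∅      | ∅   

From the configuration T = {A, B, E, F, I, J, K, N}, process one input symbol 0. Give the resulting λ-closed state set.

{A, B, E, F, I, J, K, N, O}

B on 0 → {B}.
J on 0 → {O}.
No 0-transition from A, E, F, I, K, N.
Union after reading 0: {B, O}.
Now take the λ-closure:
From B via λ: add F.
From O via λ: add E.
From E via λ: add A, I.
From A via λ: add J.
From J via λ: add N.
From N via λ: add K.
No new states can be added; the closed set is {A, B, E, F, I, J, K, N, O}.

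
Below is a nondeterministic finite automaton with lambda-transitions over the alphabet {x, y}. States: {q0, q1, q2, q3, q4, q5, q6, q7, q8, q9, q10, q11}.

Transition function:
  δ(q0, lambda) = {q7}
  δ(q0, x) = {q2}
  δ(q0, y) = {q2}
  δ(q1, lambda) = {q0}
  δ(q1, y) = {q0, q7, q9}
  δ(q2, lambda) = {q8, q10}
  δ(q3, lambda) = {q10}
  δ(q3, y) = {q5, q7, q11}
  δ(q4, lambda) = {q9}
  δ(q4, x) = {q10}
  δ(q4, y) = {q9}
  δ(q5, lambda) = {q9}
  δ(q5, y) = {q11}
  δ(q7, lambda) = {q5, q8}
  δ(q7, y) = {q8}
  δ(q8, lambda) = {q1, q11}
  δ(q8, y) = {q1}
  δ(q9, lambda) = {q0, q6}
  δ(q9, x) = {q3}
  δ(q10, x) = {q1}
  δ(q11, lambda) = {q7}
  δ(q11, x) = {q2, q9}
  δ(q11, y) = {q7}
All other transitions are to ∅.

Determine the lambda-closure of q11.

{q0, q1, q5, q6, q7, q8, q9, q11}

Start with {q11}.
From q11 via lambda: add q7.
From q7 via lambda: add q5, q8.
From q5 via lambda: add q9.
From q8 via lambda: add q1.
From q1 via lambda: add q0.
From q9 via lambda: add q6.
No new states can be added; the closed set is {q0, q1, q5, q6, q7, q8, q9, q11}.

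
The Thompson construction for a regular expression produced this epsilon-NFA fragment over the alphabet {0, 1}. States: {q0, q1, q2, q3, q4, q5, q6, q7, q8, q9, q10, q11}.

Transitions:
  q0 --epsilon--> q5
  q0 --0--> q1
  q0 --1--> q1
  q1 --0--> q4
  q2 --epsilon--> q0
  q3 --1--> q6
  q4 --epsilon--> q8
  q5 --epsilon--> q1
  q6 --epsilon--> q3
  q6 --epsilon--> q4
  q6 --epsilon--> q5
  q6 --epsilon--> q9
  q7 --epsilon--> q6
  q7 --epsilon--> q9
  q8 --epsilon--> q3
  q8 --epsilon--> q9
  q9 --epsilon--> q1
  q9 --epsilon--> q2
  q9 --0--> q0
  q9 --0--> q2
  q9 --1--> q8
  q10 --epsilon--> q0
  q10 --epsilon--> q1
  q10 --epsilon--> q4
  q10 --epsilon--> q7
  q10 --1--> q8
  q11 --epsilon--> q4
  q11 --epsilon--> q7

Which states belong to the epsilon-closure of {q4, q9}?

Start with {q4, q9}.
From q4 via epsilon: add q8.
From q9 via epsilon: add q1, q2.
From q2 via epsilon: add q0.
From q8 via epsilon: add q3.
From q0 via epsilon: add q5.
No new states can be added; the closed set is {q0, q1, q2, q3, q4, q5, q8, q9}.

{q0, q1, q2, q3, q4, q5, q8, q9}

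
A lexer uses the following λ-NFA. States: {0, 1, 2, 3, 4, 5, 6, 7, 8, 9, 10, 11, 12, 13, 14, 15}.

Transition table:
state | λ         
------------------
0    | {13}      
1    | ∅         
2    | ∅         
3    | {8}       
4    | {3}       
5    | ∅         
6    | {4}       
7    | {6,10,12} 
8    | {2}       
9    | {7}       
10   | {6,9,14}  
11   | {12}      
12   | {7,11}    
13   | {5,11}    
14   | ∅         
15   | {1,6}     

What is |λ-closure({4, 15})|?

Start with {4, 15}.
From 4 via λ: add 3.
From 15 via λ: add 1, 6.
From 3 via λ: add 8.
From 8 via λ: add 2.
λ-closure = {1, 2, 3, 4, 6, 8, 15}, which has 7 states.

7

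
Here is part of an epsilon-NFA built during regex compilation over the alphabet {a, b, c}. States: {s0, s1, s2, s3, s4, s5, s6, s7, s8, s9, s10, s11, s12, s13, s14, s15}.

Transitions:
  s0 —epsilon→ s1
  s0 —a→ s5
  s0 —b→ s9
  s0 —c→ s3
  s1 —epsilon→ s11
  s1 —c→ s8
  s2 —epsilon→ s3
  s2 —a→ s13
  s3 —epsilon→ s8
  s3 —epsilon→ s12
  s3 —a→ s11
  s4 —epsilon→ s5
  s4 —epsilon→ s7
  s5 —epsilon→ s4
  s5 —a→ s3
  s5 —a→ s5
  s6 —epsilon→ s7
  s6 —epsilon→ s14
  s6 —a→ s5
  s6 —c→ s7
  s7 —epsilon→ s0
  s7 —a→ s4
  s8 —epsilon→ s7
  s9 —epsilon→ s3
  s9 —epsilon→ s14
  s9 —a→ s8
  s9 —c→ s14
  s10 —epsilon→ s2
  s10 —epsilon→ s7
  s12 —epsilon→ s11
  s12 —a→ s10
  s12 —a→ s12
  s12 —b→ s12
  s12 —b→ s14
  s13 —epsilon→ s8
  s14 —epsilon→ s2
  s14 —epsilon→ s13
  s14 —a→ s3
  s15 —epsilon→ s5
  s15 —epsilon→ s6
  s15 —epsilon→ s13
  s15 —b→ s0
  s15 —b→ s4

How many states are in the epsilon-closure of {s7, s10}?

9

Start with {s7, s10}.
From s7 via epsilon: add s0.
From s10 via epsilon: add s2.
From s0 via epsilon: add s1.
From s2 via epsilon: add s3.
From s1 via epsilon: add s11.
From s3 via epsilon: add s8, s12.
epsilon-closure = {s0, s1, s2, s3, s7, s8, s10, s11, s12}, which has 9 states.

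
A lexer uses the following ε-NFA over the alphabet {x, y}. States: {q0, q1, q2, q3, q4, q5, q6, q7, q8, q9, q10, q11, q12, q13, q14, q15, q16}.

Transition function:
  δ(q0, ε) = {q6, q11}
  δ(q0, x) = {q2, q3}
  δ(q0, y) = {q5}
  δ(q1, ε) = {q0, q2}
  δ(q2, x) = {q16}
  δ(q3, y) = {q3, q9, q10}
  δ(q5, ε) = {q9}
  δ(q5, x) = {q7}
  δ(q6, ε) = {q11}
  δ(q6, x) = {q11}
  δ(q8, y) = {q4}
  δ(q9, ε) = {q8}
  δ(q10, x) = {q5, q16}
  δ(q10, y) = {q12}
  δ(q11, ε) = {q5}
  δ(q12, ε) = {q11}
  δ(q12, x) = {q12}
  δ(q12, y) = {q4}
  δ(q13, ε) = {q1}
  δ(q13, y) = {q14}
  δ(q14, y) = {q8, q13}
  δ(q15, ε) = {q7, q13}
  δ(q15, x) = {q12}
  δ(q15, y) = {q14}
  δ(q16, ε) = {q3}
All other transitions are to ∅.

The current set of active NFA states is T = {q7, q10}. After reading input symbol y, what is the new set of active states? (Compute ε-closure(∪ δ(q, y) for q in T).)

{q5, q8, q9, q11, q12}

q10 on y → {q12}.
No y-transition from q7.
Union after reading y: {q12}.
Now take the ε-closure:
From q12 via ε: add q11.
From q11 via ε: add q5.
From q5 via ε: add q9.
From q9 via ε: add q8.
No new states can be added; the closed set is {q5, q8, q9, q11, q12}.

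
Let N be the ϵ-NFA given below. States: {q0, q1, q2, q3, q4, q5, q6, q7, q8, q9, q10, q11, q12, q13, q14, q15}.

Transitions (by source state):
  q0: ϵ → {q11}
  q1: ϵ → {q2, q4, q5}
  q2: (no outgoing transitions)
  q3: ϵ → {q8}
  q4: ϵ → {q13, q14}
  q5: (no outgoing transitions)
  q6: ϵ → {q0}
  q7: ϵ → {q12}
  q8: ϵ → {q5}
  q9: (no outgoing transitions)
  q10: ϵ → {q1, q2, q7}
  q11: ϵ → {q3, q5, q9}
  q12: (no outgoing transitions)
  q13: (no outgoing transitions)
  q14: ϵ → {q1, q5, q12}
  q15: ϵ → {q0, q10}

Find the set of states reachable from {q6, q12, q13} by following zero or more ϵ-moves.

Start with {q6, q12, q13}.
From q6 via ϵ: add q0.
From q0 via ϵ: add q11.
From q11 via ϵ: add q3, q5, q9.
From q3 via ϵ: add q8.
No new states can be added; the closed set is {q0, q3, q5, q6, q8, q9, q11, q12, q13}.

{q0, q3, q5, q6, q8, q9, q11, q12, q13}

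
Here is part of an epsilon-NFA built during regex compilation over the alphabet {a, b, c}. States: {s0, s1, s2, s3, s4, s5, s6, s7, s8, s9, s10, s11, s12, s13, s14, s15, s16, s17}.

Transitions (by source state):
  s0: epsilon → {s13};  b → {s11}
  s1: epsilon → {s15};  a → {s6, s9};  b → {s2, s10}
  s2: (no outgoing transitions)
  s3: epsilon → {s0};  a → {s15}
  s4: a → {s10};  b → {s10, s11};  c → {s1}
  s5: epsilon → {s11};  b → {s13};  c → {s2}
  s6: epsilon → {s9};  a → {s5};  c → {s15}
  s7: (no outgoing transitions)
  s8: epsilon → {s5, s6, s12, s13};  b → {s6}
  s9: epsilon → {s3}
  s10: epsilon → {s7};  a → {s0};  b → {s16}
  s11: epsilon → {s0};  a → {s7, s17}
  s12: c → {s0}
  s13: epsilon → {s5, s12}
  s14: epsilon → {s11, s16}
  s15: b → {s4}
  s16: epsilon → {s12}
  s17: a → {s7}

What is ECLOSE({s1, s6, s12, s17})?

Start with {s1, s6, s12, s17}.
From s1 via epsilon: add s15.
From s6 via epsilon: add s9.
From s9 via epsilon: add s3.
From s3 via epsilon: add s0.
From s0 via epsilon: add s13.
From s13 via epsilon: add s5.
From s5 via epsilon: add s11.
No new states can be added; the closed set is {s0, s1, s3, s5, s6, s9, s11, s12, s13, s15, s17}.

{s0, s1, s3, s5, s6, s9, s11, s12, s13, s15, s17}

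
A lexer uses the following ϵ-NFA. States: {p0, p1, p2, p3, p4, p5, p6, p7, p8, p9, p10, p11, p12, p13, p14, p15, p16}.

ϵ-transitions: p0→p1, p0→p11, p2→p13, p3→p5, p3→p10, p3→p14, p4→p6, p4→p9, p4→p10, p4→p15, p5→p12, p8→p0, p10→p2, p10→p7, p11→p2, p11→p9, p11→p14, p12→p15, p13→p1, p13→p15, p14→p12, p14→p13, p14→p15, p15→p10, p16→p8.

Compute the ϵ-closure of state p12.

Start with {p12}.
From p12 via ϵ: add p15.
From p15 via ϵ: add p10.
From p10 via ϵ: add p2, p7.
From p2 via ϵ: add p13.
From p13 via ϵ: add p1.
No new states can be added; the closed set is {p1, p2, p7, p10, p12, p13, p15}.

{p1, p2, p7, p10, p12, p13, p15}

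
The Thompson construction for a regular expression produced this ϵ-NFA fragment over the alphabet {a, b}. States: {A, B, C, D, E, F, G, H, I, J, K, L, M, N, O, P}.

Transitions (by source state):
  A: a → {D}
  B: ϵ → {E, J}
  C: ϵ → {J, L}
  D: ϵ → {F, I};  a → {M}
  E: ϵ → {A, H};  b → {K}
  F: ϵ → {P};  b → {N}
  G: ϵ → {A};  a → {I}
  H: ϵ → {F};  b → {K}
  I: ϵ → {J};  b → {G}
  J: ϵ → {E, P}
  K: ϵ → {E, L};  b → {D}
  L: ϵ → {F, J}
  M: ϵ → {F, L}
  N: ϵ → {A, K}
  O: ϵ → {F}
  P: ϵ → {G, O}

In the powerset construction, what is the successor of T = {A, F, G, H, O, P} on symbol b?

F on b → {N}.
H on b → {K}.
No b-transition from A, G, O, P.
Union after reading b: {K, N}.
Now take the ϵ-closure:
From K via ϵ: add E, L.
From N via ϵ: add A.
From E via ϵ: add H.
From L via ϵ: add F, J.
From F via ϵ: add P.
From P via ϵ: add G, O.
No new states can be added; the closed set is {A, E, F, G, H, J, K, L, N, O, P}.

{A, E, F, G, H, J, K, L, N, O, P}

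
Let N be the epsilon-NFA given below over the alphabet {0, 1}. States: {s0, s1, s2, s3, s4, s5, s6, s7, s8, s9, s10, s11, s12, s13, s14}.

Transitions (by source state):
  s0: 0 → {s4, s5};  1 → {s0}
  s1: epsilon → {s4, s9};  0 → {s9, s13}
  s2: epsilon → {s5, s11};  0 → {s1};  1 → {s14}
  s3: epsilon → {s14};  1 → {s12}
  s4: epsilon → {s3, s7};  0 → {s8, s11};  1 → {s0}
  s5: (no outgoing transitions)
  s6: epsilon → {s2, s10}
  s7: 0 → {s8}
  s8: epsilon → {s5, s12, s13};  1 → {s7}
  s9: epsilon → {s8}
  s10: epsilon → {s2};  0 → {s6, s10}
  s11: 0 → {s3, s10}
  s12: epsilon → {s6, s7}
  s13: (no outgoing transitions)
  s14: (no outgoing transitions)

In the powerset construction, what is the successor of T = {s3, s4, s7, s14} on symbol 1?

{s0, s2, s5, s6, s7, s10, s11, s12}

s3 on 1 → {s12}.
s4 on 1 → {s0}.
No 1-transition from s7, s14.
Union after reading 1: {s0, s12}.
Now take the epsilon-closure:
From s12 via epsilon: add s6, s7.
From s6 via epsilon: add s2, s10.
From s2 via epsilon: add s5, s11.
No new states can be added; the closed set is {s0, s2, s5, s6, s7, s10, s11, s12}.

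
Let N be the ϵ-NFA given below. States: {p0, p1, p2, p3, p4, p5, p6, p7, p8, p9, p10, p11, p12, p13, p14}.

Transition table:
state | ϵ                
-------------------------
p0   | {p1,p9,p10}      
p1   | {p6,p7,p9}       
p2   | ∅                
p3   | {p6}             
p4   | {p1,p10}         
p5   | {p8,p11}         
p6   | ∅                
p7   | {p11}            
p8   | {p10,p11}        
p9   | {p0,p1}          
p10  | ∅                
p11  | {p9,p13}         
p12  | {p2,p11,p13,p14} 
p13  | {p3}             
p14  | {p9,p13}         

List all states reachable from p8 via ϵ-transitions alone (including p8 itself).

{p0, p1, p3, p6, p7, p8, p9, p10, p11, p13}

Start with {p8}.
From p8 via ϵ: add p10, p11.
From p11 via ϵ: add p9, p13.
From p9 via ϵ: add p0, p1.
From p13 via ϵ: add p3.
From p1 via ϵ: add p6, p7.
No new states can be added; the closed set is {p0, p1, p3, p6, p7, p8, p9, p10, p11, p13}.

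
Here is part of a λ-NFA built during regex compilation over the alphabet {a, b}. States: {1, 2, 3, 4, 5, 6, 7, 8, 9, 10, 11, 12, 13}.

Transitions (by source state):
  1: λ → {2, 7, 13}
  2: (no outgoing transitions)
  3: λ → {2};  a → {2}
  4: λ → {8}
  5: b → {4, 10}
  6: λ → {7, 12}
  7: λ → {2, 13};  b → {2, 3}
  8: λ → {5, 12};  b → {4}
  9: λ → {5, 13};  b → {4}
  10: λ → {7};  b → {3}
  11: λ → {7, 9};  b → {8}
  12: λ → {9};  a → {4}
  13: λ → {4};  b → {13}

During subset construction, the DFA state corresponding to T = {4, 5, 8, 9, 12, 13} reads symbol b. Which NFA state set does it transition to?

5 on b → {4, 10}.
8 on b → {4}.
9 on b → {4}.
13 on b → {13}.
No b-transition from 4, 12.
Union after reading b: {4, 10, 13}.
Now take the λ-closure:
From 4 via λ: add 8.
From 10 via λ: add 7.
From 7 via λ: add 2.
From 8 via λ: add 5, 12.
From 12 via λ: add 9.
No new states can be added; the closed set is {2, 4, 5, 7, 8, 9, 10, 12, 13}.

{2, 4, 5, 7, 8, 9, 10, 12, 13}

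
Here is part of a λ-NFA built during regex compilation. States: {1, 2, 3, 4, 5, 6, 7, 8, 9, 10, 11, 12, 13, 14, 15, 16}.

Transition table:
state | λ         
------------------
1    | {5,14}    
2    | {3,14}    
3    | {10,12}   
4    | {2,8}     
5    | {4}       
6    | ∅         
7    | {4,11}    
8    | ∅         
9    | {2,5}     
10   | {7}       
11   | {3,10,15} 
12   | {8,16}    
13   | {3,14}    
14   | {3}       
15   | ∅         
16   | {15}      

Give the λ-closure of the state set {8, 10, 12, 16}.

{2, 3, 4, 7, 8, 10, 11, 12, 14, 15, 16}

Start with {8, 10, 12, 16}.
From 10 via λ: add 7.
From 16 via λ: add 15.
From 7 via λ: add 4, 11.
From 4 via λ: add 2.
From 11 via λ: add 3.
From 2 via λ: add 14.
No new states can be added; the closed set is {2, 3, 4, 7, 8, 10, 11, 12, 14, 15, 16}.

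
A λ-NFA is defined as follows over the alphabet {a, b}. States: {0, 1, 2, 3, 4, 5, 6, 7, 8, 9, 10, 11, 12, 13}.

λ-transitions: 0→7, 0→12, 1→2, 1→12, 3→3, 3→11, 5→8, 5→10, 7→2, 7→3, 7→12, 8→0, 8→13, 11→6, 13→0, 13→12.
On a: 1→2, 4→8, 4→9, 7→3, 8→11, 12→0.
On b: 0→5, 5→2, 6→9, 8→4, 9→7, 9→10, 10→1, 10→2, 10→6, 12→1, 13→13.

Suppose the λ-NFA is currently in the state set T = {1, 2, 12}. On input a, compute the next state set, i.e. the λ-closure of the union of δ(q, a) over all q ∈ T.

1 on a → {2}.
12 on a → {0}.
No a-transition from 2.
Union after reading a: {0, 2}.
Now take the λ-closure:
From 0 via λ: add 7, 12.
From 7 via λ: add 3.
From 3 via λ: add 11.
From 11 via λ: add 6.
No new states can be added; the closed set is {0, 2, 3, 6, 7, 11, 12}.

{0, 2, 3, 6, 7, 11, 12}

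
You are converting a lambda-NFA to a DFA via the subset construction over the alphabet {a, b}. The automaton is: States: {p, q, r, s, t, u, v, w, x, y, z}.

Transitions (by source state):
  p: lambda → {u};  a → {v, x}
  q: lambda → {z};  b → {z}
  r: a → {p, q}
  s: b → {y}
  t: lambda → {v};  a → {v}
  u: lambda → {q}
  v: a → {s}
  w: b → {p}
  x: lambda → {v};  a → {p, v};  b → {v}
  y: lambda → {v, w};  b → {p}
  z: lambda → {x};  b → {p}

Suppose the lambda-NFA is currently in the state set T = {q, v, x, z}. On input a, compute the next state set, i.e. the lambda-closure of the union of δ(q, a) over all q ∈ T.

{p, q, s, u, v, x, z}

v on a → {s}.
x on a → {p, v}.
No a-transition from q, z.
Union after reading a: {p, s, v}.
Now take the lambda-closure:
From p via lambda: add u.
From u via lambda: add q.
From q via lambda: add z.
From z via lambda: add x.
No new states can be added; the closed set is {p, q, s, u, v, x, z}.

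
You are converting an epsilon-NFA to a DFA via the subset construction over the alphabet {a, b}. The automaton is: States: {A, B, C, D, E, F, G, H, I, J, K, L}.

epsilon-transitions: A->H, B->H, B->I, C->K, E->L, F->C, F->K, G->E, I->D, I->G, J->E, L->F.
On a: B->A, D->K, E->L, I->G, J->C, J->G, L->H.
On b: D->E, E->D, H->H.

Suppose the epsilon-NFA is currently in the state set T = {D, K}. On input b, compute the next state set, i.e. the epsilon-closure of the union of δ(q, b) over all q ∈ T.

D on b → {E}.
No b-transition from K.
Union after reading b: {E}.
Now take the epsilon-closure:
From E via epsilon: add L.
From L via epsilon: add F.
From F via epsilon: add C, K.
No new states can be added; the closed set is {C, E, F, K, L}.

{C, E, F, K, L}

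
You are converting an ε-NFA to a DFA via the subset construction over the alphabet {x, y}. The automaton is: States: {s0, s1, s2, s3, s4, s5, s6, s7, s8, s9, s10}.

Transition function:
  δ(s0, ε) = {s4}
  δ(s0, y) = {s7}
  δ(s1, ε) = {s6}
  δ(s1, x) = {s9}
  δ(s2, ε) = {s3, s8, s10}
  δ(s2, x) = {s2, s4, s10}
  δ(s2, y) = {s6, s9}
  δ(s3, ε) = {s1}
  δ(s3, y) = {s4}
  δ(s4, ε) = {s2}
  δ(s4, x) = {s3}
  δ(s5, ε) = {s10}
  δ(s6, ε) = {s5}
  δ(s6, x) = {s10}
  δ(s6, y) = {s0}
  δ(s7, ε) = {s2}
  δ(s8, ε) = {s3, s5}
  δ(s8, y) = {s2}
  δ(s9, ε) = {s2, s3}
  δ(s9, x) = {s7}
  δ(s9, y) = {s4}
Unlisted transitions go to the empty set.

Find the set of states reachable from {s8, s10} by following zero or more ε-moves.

{s1, s3, s5, s6, s8, s10}

Start with {s8, s10}.
From s8 via ε: add s3, s5.
From s3 via ε: add s1.
From s1 via ε: add s6.
No new states can be added; the closed set is {s1, s3, s5, s6, s8, s10}.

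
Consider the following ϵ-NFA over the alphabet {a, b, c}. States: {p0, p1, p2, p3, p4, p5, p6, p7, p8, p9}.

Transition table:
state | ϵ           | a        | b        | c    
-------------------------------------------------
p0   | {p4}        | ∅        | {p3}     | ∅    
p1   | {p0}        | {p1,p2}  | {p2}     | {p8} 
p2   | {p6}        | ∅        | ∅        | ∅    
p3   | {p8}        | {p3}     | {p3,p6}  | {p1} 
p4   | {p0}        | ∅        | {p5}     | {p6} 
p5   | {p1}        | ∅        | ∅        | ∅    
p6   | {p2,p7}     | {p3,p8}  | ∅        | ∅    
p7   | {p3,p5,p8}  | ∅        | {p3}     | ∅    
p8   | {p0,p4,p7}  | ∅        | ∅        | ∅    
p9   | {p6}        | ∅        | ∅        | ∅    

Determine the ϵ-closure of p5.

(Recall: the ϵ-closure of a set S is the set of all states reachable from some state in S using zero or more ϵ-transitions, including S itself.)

Start with {p5}.
From p5 via ϵ: add p1.
From p1 via ϵ: add p0.
From p0 via ϵ: add p4.
No new states can be added; the closed set is {p0, p1, p4, p5}.

{p0, p1, p4, p5}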